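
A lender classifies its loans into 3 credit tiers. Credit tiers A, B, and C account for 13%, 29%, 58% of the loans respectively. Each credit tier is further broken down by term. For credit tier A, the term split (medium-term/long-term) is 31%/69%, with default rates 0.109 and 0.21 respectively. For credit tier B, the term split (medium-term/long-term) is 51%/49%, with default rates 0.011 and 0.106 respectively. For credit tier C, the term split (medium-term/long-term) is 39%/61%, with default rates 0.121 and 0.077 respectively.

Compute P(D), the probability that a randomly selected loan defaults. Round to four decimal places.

0.0945

P(D|A) = 0.31·0.109 + 0.69·0.21 = 0.03379 + 0.1449 = 0.17869
P(D|B) = 0.51·0.011 + 0.49·0.106 = 0.00561 + 0.05194 = 0.05755
P(D|C) = 0.39·0.121 + 0.61·0.077 = 0.04719 + 0.04697 = 0.09416
By total probability over the outer partition,
P(D) = 0.13·0.17869 + 0.29·0.05755 + 0.58·0.09416
      = 0.0232297 + 0.0166895 + 0.0546128 = 0.094532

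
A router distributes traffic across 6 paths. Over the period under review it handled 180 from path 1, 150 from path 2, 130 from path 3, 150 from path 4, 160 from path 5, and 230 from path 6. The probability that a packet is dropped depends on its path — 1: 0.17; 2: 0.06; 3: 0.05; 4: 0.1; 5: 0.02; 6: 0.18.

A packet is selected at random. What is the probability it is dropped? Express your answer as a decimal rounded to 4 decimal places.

Total: 180 + 150 + 130 + 150 + 160 + 230 = 1000.
P(1) = 180/1000 = 0.18. P(2) = 150/1000 = 0.15. P(3) = 130/1000 = 0.13. P(4) = 150/1000 = 0.15. P(5) = 160/1000 = 0.16. P(6) = 230/1000 = 0.23.
By the law of total probability,
P(L) = P(L|1)·P(1) + P(L|2)·P(2) + P(L|3)·P(3) + P(L|4)·P(4) + P(L|5)·P(5) + P(L|6)·P(6)
      = 0.17·0.18 + 0.06·0.15 + 0.05·0.13 + 0.1·0.15 + 0.02·0.16 + 0.18·0.23
      = 0.0306 + 0.009 + 0.0065 + 0.015 + 0.0032 + 0.0414 = 0.1057

P(L) ≈ 0.1057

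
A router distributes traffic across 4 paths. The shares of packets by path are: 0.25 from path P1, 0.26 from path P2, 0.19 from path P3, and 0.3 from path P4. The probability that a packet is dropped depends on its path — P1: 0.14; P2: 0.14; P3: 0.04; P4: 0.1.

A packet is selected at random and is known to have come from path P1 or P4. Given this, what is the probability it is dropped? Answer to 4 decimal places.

0.1182

Let S = {P1, P4}.
P(S) = 0.25 + 0.3 = 0.55.
P(L ∩ S) = 0.14·0.25 + 0.1·0.3 = 0.035 + 0.03 = 0.065.
P(L | S) = 0.065 / 0.55 = 0.118182…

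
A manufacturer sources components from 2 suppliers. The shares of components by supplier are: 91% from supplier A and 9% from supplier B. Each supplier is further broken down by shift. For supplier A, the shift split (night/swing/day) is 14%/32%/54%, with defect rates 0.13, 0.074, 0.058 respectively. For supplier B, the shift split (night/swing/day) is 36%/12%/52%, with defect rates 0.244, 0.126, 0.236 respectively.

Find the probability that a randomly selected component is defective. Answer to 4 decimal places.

P(D) ≈ 0.0869

P(D|A) = 0.14·0.13 + 0.32·0.074 + 0.54·0.058 = 0.0182 + 0.02368 + 0.03132 = 0.0732
P(D|B) = 0.36·0.244 + 0.12·0.126 + 0.52·0.236 = 0.08784 + 0.01512 + 0.12272 = 0.22568
Then overall,
P(D) = 0.91·0.0732 + 0.09·0.22568
      = 0.066612 + 0.0203112 = 0.0869232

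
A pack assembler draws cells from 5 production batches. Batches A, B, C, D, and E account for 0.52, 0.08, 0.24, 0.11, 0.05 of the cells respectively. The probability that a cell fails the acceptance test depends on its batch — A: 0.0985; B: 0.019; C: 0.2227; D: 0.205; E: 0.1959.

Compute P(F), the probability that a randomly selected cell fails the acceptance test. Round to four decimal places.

P(F) = P(F|A)·P(A) + P(F|B)·P(B) + P(F|C)·P(C) + P(F|D)·P(D) + P(F|E)·P(E)
      = 0.0985·0.52 + 0.019·0.08 + 0.2227·0.24 + 0.205·0.11 + 0.1959·0.05
      = 0.05122 + 0.00152 + 0.053448 + 0.02255 + 0.009795 = 0.138533

0.1385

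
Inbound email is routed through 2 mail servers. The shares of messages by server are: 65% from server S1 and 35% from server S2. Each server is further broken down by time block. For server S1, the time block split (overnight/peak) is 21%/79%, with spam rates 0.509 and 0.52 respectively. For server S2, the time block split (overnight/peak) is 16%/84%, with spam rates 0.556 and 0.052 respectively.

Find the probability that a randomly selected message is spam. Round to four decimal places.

P(S|S1) = 0.21·0.509 + 0.79·0.52 = 0.10689 + 0.4108 = 0.51769
P(S|S2) = 0.16·0.556 + 0.84·0.052 = 0.08896 + 0.04368 = 0.13264
By total probability over the outer partition,
P(S) = 0.65·0.51769 + 0.35·0.13264
      = 0.3364985 + 0.046424 = 0.3829225

0.3829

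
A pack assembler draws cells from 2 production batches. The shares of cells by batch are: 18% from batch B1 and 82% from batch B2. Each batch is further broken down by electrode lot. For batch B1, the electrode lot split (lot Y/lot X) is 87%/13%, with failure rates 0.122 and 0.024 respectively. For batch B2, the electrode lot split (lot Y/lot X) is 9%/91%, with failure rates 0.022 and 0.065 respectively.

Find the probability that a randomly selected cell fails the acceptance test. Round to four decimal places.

P(F|B1) = 0.87·0.122 + 0.13·0.024 = 0.10614 + 0.00312 = 0.10926
P(F|B2) = 0.09·0.022 + 0.91·0.065 = 0.00198 + 0.05915 = 0.06113
Then overall,
P(F) = 0.18·0.10926 + 0.82·0.06113
      = 0.0196668 + 0.0501266 = 0.0697934

0.0698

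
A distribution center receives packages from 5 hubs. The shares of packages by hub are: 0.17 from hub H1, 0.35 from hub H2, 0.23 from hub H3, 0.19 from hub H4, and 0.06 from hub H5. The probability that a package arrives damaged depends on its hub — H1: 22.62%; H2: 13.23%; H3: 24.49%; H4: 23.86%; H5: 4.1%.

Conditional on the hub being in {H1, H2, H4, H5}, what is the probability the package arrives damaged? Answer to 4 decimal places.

0.1721

Let S = {H1, H2, H4, H5}.
P(S) = 0.17 + 0.35 + 0.19 + 0.06 = 0.77.
P(D ∩ S) = 0.2262·0.17 + 0.1323·0.35 + 0.2386·0.19 + 0.041·0.06 = 0.038454 + 0.046305 + 0.045334 + 0.00246 = 0.132553.
P(D | S) = 0.132553 / 0.77 = 0.172147…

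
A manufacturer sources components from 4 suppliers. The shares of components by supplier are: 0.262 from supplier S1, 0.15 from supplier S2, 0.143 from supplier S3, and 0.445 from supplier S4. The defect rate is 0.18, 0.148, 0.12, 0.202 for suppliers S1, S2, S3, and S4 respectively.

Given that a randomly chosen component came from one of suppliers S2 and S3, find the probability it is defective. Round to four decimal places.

Let S = {S2, S3}.
P(S) = 0.15 + 0.143 = 0.293.
P(D ∩ S) = 0.148·0.15 + 0.12·0.143 = 0.0222 + 0.01716 = 0.03936.
P(D | S) = 0.03936 / 0.293 = 0.134334…

0.1343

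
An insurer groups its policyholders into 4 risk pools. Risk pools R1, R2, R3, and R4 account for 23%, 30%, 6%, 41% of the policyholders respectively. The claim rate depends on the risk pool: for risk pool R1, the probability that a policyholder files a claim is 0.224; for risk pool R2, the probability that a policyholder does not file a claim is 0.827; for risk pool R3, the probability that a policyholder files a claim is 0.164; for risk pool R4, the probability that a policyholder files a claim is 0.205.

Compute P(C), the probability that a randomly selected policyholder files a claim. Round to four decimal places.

P(C) ≈ 0.1973

P(C|R2) = 1 − 0.827 = 0.173.
P(C) = P(C|R1)·P(R1) + P(C|R2)·P(R2) + P(C|R3)·P(R3) + P(C|R4)·P(R4)
      = 0.224·0.23 + 0.173·0.3 + 0.164·0.06 + 0.205·0.41
      = 0.05152 + 0.0519 + 0.00984 + 0.08405 = 0.19731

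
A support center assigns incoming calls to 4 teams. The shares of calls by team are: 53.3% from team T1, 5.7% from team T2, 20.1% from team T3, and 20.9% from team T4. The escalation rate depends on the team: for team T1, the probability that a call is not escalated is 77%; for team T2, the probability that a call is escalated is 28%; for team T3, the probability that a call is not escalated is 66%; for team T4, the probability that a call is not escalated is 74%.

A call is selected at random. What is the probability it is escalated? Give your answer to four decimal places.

P(E|T1) = 1 − 0.77 = 0.23.
P(E|T3) = 1 − 0.66 = 0.34.
P(E|T4) = 1 − 0.74 = 0.26.
P(E) = P(E|T1)·P(T1) + P(E|T2)·P(T2) + P(E|T3)·P(T3) + P(E|T4)·P(T4)
      = 0.23·0.533 + 0.28·0.057 + 0.34·0.201 + 0.26·0.209
      = 0.12259 + 0.01596 + 0.06834 + 0.05434 = 0.26123

P(E) ≈ 0.2612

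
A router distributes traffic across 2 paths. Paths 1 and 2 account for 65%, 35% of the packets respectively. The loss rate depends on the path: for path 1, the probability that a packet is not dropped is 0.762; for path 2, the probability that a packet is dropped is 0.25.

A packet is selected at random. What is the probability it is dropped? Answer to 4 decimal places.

P(L|1) = 1 − 0.762 = 0.238.
Using total probability over the partition,
P(L) = P(L|1)·P(1) + P(L|2)·P(2)
      = 0.238·0.65 + 0.25·0.35
      = 0.1547 + 0.0875 = 0.2422

0.2422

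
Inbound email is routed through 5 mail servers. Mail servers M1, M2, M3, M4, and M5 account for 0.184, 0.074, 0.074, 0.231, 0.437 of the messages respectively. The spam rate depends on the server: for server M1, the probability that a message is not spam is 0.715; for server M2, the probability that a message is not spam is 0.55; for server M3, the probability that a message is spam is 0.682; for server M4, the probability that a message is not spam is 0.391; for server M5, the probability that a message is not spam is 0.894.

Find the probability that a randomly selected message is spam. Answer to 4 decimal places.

P(S|M1) = 1 − 0.715 = 0.285.
P(S|M2) = 1 − 0.55 = 0.45.
P(S|M4) = 1 − 0.391 = 0.609.
P(S|M5) = 1 − 0.894 = 0.106.
P(S) = P(S|M1)·P(M1) + P(S|M2)·P(M2) + P(S|M3)·P(M3) + P(S|M4)·P(M4) + P(S|M5)·P(M5)
      = 0.285·0.184 + 0.45·0.074 + 0.682·0.074 + 0.609·0.231 + 0.106·0.437
      = 0.05244 + 0.0333 + 0.050468 + 0.140679 + 0.046322 = 0.323209

P(S) ≈ 0.3232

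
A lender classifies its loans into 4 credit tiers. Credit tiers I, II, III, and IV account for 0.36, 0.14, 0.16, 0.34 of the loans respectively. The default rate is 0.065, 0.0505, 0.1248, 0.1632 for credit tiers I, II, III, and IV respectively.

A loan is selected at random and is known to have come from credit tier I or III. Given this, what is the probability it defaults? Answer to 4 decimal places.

Let S = {I, III}.
P(S) = 0.36 + 0.16 = 0.52.
P(D ∩ S) = 0.065·0.36 + 0.1248·0.16 = 0.0234 + 0.019968 = 0.043368.
P(D | S) = 0.043368 / 0.52 = 0.083400…

0.0834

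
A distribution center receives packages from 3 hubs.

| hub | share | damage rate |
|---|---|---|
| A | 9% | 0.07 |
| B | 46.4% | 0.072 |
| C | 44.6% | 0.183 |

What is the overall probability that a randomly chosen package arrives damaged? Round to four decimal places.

P(D) ≈ 0.1213

By the law of total probability,
P(D) = P(D|A)·P(A) + P(D|B)·P(B) + P(D|C)·P(C)
      = 0.07·0.09 + 0.072·0.464 + 0.183·0.446
      = 0.0063 + 0.033408 + 0.081618 = 0.121326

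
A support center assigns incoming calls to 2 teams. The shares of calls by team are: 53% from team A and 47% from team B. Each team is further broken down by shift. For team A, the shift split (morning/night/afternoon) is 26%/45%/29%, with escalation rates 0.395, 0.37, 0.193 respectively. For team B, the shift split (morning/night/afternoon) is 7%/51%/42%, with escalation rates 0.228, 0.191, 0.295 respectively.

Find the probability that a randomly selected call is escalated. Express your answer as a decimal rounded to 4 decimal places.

0.2839

P(E|A) = 0.26·0.395 + 0.45·0.37 + 0.29·0.193 = 0.1027 + 0.1665 + 0.05597 = 0.32517
P(E|B) = 0.07·0.228 + 0.51·0.191 + 0.42·0.295 = 0.01596 + 0.09741 + 0.1239 = 0.23727
Then overall,
P(E) = 0.53·0.32517 + 0.47·0.23727
      = 0.1723401 + 0.1115169 = 0.283857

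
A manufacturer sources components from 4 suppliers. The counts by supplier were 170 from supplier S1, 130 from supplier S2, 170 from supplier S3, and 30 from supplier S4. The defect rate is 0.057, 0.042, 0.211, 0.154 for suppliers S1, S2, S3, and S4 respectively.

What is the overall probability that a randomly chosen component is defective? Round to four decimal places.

P(D) ≈ 0.1113

Total: 170 + 130 + 170 + 30 = 500.
P(S1) = 170/500 = 0.34. P(S2) = 130/500 = 0.26. P(S3) = 170/500 = 0.34. P(S4) = 30/500 = 0.06.
Using total probability over the partition,
P(D) = P(D|S1)·P(S1) + P(D|S2)·P(S2) + P(D|S3)·P(S3) + P(D|S4)·P(S4)
      = 0.057·0.34 + 0.042·0.26 + 0.211·0.34 + 0.154·0.06
      = 0.01938 + 0.01092 + 0.07174 + 0.00924 = 0.11128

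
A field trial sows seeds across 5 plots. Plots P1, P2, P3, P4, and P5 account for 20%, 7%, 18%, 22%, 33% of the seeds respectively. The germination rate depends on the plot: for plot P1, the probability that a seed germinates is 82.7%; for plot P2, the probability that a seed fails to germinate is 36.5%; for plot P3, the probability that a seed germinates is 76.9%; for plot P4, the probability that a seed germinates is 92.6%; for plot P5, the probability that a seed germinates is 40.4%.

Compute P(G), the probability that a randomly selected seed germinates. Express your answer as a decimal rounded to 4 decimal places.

P(G) ≈ 0.6853

P(G|P2) = 1 − 0.365 = 0.635.
Using total probability over the partition,
P(G) = P(G|P1)·P(P1) + P(G|P2)·P(P2) + P(G|P3)·P(P3) + P(G|P4)·P(P4) + P(G|P5)·P(P5)
      = 0.827·0.2 + 0.635·0.07 + 0.769·0.18 + 0.926·0.22 + 0.404·0.33
      = 0.1654 + 0.04445 + 0.13842 + 0.20372 + 0.13332 = 0.68531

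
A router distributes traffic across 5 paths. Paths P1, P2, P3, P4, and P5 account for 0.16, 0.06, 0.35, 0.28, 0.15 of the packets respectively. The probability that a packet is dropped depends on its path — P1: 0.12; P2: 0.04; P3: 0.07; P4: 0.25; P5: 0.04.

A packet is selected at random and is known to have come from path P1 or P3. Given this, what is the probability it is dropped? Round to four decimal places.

Let S = {P1, P3}.
P(S) = 0.16 + 0.35 = 0.51.
P(L ∩ S) = 0.12·0.16 + 0.07·0.35 = 0.0192 + 0.0245 = 0.0437.
P(L | S) = 0.0437 / 0.51 = 0.085686…

0.0857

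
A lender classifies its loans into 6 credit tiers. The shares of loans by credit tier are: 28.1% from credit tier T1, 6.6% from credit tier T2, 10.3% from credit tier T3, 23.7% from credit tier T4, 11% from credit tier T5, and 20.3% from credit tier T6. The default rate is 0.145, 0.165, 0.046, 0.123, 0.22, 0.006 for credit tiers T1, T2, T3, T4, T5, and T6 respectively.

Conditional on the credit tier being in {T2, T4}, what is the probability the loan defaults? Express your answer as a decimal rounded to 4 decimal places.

0.1321

Let S = {T2, T4}.
P(S) = 0.066 + 0.237 = 0.303.
P(D ∩ S) = 0.165·0.066 + 0.123·0.237 = 0.01089 + 0.029151 = 0.040041.
P(D | S) = 0.040041 / 0.303 = 0.132149…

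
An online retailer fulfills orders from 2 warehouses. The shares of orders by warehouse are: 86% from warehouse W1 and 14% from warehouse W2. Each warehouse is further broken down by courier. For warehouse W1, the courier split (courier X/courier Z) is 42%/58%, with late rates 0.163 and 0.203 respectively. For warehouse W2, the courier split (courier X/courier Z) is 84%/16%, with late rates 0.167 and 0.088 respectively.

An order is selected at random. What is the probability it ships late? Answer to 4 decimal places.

P(L|W1) = 0.42·0.163 + 0.58·0.203 = 0.06846 + 0.11774 = 0.1862
P(L|W2) = 0.84·0.167 + 0.16·0.088 = 0.14028 + 0.01408 = 0.15436
Then overall,
P(L) = 0.86·0.1862 + 0.14·0.15436
      = 0.160132 + 0.0216104 = 0.1817424

0.1817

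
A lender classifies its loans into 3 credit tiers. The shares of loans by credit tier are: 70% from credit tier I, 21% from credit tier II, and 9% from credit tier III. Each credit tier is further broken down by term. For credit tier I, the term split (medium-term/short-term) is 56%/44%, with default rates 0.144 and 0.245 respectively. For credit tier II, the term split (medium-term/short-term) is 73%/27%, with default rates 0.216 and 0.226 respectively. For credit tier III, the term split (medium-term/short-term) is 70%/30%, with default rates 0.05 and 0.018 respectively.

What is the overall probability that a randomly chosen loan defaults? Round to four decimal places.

P(D) ≈ 0.1815

P(D|I) = 0.56·0.144 + 0.44·0.245 = 0.08064 + 0.1078 = 0.18844
P(D|II) = 0.73·0.216 + 0.27·0.226 = 0.15768 + 0.06102 = 0.2187
P(D|III) = 0.7·0.05 + 0.3·0.018 = 0.035 + 0.0054 = 0.0404
Then overall,
P(D) = 0.7·0.18844 + 0.21·0.2187 + 0.09·0.0404
      = 0.131908 + 0.045927 + 0.003636 = 0.181471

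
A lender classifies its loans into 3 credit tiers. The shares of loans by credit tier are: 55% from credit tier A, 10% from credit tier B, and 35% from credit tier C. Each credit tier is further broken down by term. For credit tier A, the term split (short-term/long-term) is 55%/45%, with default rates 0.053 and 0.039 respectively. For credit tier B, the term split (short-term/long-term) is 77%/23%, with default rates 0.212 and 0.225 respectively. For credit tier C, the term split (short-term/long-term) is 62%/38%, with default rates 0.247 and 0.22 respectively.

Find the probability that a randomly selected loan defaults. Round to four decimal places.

P(D|A) = 0.55·0.053 + 0.45·0.039 = 0.02915 + 0.01755 = 0.0467
P(D|B) = 0.77·0.212 + 0.23·0.225 = 0.16324 + 0.05175 = 0.21499
P(D|C) = 0.62·0.247 + 0.38·0.22 = 0.15314 + 0.0836 = 0.23674
By total probability over the outer partition,
P(D) = 0.55·0.0467 + 0.1·0.21499 + 0.35·0.23674
      = 0.025685 + 0.021499 + 0.082859 = 0.130043

0.1300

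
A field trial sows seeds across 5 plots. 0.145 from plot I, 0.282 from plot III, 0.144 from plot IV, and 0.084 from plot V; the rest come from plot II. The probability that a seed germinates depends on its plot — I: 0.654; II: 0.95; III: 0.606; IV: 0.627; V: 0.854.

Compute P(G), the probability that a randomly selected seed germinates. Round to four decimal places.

P(G) ≈ 0.7555

P(II) = 1 − (0.145 + 0.282 + 0.144 + 0.084) = 0.345.
P(G) = P(G|I)·P(I) + P(G|II)·P(II) + P(G|III)·P(III) + P(G|IV)·P(IV) + P(G|V)·P(V)
      = 0.654·0.145 + 0.95·0.345 + 0.606·0.282 + 0.627·0.144 + 0.854·0.084
      = 0.09483 + 0.32775 + 0.170892 + 0.090288 + 0.071736 = 0.755496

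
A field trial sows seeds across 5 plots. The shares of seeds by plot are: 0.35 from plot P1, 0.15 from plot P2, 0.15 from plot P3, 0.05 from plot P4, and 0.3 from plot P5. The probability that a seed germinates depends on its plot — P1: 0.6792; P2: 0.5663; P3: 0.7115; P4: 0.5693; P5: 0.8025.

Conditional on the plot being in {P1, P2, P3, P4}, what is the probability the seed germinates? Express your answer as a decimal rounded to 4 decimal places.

P(G|S) ≈ 0.6541

Let S = {P1, P2, P3, P4}.
P(S) = 0.35 + 0.15 + 0.15 + 0.05 = 0.7.
P(G ∩ S) = 0.6792·0.35 + 0.5663·0.15 + 0.7115·0.15 + 0.5693·0.05 = 0.23772 + 0.084945 + 0.106725 + 0.028465 = 0.457855.
P(G | S) = 0.457855 / 0.7 = 0.654079…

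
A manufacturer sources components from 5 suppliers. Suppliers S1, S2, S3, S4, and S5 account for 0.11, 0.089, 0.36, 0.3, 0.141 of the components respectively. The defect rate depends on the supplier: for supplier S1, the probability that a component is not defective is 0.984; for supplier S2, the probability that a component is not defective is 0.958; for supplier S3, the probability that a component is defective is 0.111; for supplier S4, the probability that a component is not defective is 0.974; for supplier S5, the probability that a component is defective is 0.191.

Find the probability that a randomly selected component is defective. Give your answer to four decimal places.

P(D) ≈ 0.0802

P(D|S1) = 1 − 0.984 = 0.016.
P(D|S2) = 1 − 0.958 = 0.042.
P(D|S4) = 1 − 0.974 = 0.026.
By the law of total probability,
P(D) = P(D|S1)·P(S1) + P(D|S2)·P(S2) + P(D|S3)·P(S3) + P(D|S4)·P(S4) + P(D|S5)·P(S5)
      = 0.016·0.11 + 0.042·0.089 + 0.111·0.36 + 0.026·0.3 + 0.191·0.141
      = 0.00176 + 0.003738 + 0.03996 + 0.0078 + 0.026931 = 0.080189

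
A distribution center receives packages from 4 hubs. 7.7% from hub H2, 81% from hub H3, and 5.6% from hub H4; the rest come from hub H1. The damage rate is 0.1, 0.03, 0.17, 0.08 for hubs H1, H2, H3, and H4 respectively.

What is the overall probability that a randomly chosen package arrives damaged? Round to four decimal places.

0.1502

P(H1) = 1 − (0.077 + 0.81 + 0.056) = 0.057.
P(D) = P(D|H1)·P(H1) + P(D|H2)·P(H2) + P(D|H3)·P(H3) + P(D|H4)·P(H4)
      = 0.1·0.057 + 0.03·0.077 + 0.17·0.81 + 0.08·0.056
      = 0.0057 + 0.00231 + 0.1377 + 0.00448 = 0.15019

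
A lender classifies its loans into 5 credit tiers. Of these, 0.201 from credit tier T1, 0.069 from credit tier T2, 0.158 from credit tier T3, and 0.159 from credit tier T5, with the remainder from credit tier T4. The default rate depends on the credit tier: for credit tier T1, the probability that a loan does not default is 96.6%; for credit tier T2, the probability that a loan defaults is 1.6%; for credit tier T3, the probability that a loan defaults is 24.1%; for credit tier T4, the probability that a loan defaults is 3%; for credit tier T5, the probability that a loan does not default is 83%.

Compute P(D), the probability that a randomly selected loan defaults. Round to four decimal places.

P(D) ≈ 0.0854

P(T4) = 1 − (0.201 + 0.069 + 0.158 + 0.159) = 0.413.
P(D|T1) = 1 − 0.966 = 0.034.
P(D|T5) = 1 − 0.83 = 0.17.
Summing over the partition,
P(D) = P(D|T1)·P(T1) + P(D|T2)·P(T2) + P(D|T3)·P(T3) + P(D|T4)·P(T4) + P(D|T5)·P(T5)
      = 0.034·0.201 + 0.016·0.069 + 0.241·0.158 + 0.03·0.413 + 0.17·0.159
      = 0.006834 + 0.001104 + 0.038078 + 0.01239 + 0.02703 = 0.085436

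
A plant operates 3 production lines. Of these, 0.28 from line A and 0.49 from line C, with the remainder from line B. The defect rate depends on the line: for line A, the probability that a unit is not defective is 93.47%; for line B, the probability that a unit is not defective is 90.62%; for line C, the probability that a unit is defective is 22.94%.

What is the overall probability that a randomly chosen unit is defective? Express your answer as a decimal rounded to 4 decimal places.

0.1523

P(B) = 1 − (0.28 + 0.49) = 0.23.
P(D|A) = 1 − 0.9347 = 0.0653.
P(D|B) = 1 − 0.9062 = 0.0938.
P(D) = P(D|A)·P(A) + P(D|B)·P(B) + P(D|C)·P(C)
      = 0.0653·0.28 + 0.0938·0.23 + 0.2294·0.49
      = 0.018284 + 0.021574 + 0.112406 = 0.152264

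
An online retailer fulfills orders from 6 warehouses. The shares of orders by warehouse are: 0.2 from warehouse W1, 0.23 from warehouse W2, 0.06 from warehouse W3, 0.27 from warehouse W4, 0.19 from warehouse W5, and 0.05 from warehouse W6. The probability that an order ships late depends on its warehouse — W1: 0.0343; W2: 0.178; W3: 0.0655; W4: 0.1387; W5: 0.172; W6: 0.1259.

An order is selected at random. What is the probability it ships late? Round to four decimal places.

P(L) ≈ 0.1282

P(L) = P(L|W1)·P(W1) + P(L|W2)·P(W2) + P(L|W3)·P(W3) + P(L|W4)·P(W4) + P(L|W5)·P(W5) + P(L|W6)·P(W6)
      = 0.0343·0.2 + 0.178·0.23 + 0.0655·0.06 + 0.1387·0.27 + 0.172·0.19 + 0.1259·0.05
      = 0.00686 + 0.04094 + 0.00393 + 0.037449 + 0.03268 + 0.006295 = 0.128154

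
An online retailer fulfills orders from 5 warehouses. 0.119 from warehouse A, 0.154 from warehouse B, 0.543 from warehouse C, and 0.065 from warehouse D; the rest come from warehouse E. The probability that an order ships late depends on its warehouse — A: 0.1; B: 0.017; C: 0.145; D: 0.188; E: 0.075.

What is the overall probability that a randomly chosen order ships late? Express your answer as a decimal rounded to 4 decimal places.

P(L) ≈ 0.1144

P(E) = 1 − (0.119 + 0.154 + 0.543 + 0.065) = 0.119.
By the law of total probability,
P(L) = P(L|A)·P(A) + P(L|B)·P(B) + P(L|C)·P(C) + P(L|D)·P(D) + P(L|E)·P(E)
      = 0.1·0.119 + 0.017·0.154 + 0.145·0.543 + 0.188·0.065 + 0.075·0.119
      = 0.0119 + 0.002618 + 0.078735 + 0.01222 + 0.008925 = 0.114398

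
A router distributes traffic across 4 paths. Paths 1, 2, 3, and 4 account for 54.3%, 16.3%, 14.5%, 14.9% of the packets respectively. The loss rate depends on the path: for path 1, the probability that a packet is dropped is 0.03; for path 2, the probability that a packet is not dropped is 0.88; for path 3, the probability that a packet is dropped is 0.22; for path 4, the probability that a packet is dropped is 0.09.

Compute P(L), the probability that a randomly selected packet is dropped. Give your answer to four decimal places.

P(L|2) = 1 − 0.88 = 0.12.
By the law of total probability,
P(L) = P(L|1)·P(1) + P(L|2)·P(2) + P(L|3)·P(3) + P(L|4)·P(4)
      = 0.03·0.543 + 0.12·0.163 + 0.22·0.145 + 0.09·0.149
      = 0.01629 + 0.01956 + 0.0319 + 0.01341 = 0.08116

P(L) ≈ 0.0812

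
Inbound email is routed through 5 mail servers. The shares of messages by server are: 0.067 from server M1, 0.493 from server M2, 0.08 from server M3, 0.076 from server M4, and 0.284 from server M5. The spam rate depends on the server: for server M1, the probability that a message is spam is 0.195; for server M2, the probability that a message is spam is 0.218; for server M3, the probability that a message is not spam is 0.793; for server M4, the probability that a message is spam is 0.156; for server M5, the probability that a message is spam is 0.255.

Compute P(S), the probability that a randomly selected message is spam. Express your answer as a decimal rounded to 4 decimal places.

P(S) ≈ 0.2214

P(S|M3) = 1 − 0.793 = 0.207.
Summing over the partition,
P(S) = P(S|M1)·P(M1) + P(S|M2)·P(M2) + P(S|M3)·P(M3) + P(S|M4)·P(M4) + P(S|M5)·P(M5)
      = 0.195·0.067 + 0.218·0.493 + 0.207·0.08 + 0.156·0.076 + 0.255·0.284
      = 0.013065 + 0.107474 + 0.01656 + 0.011856 + 0.07242 = 0.221375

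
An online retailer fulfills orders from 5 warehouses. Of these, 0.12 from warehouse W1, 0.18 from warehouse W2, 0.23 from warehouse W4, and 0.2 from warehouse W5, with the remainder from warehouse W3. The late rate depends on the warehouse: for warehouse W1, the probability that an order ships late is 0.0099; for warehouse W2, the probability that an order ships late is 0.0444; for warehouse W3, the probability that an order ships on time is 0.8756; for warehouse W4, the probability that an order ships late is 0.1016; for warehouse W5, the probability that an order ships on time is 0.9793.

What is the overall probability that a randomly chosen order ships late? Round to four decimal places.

P(W3) = 1 − (0.12 + 0.18 + 0.23 + 0.2) = 0.27.
P(L|W3) = 1 − 0.8756 = 0.1244.
P(L|W5) = 1 − 0.9793 = 0.0207.
By the law of total probability,
P(L) = P(L|W1)·P(W1) + P(L|W2)·P(W2) + P(L|W3)·P(W3) + P(L|W4)·P(W4) + P(L|W5)·P(W5)
      = 0.0099·0.12 + 0.0444·0.18 + 0.1244·0.27 + 0.1016·0.23 + 0.0207·0.2
      = 0.001188 + 0.007992 + 0.033588 + 0.023368 + 0.00414 = 0.070276

P(L) ≈ 0.0703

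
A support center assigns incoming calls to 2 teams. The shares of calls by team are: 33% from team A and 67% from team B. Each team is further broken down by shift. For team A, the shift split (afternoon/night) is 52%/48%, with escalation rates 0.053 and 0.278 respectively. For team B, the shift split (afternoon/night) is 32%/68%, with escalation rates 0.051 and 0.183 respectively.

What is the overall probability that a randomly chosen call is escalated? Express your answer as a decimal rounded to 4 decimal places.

P(E) ≈ 0.1474

P(E|A) = 0.52·0.053 + 0.48·0.278 = 0.02756 + 0.13344 = 0.161
P(E|B) = 0.32·0.051 + 0.68·0.183 = 0.01632 + 0.12444 = 0.14076
Then overall,
P(E) = 0.33·0.161 + 0.67·0.14076
      = 0.05313 + 0.0943092 = 0.1474392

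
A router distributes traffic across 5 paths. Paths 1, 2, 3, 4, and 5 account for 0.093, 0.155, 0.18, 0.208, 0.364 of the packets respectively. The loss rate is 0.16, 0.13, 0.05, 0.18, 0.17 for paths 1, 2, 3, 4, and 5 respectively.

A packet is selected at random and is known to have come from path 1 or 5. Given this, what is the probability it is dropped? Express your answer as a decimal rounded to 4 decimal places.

P(L|S) ≈ 0.1680

Let S = {1, 5}.
P(S) = 0.093 + 0.364 = 0.457.
P(L ∩ S) = 0.16·0.093 + 0.17·0.364 = 0.01488 + 0.06188 = 0.07676.
P(L | S) = 0.07676 / 0.457 = 0.167965…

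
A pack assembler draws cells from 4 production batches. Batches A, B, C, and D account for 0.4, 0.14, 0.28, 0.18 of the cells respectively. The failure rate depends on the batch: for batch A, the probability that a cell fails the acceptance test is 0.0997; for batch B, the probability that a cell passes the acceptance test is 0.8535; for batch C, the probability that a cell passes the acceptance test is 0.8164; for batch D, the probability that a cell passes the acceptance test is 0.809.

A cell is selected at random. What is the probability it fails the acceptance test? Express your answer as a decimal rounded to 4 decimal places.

P(F) ≈ 0.1462

P(F|B) = 1 − 0.8535 = 0.1465.
P(F|C) = 1 − 0.8164 = 0.1836.
P(F|D) = 1 − 0.809 = 0.191.
P(F) = P(F|A)·P(A) + P(F|B)·P(B) + P(F|C)·P(C) + P(F|D)·P(D)
      = 0.0997·0.4 + 0.1465·0.14 + 0.1836·0.28 + 0.191·0.18
      = 0.03988 + 0.02051 + 0.051408 + 0.03438 = 0.146178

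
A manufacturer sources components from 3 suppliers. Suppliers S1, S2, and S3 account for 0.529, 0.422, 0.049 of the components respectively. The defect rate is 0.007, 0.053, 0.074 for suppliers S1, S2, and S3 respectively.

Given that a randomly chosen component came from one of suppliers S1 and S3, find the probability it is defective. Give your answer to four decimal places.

0.0127

Let S = {S1, S3}.
P(S) = 0.529 + 0.049 = 0.578.
P(D ∩ S) = 0.007·0.529 + 0.074·0.049 = 0.003703 + 0.003626 = 0.007329.
P(D | S) = 0.007329 / 0.578 = 0.012680…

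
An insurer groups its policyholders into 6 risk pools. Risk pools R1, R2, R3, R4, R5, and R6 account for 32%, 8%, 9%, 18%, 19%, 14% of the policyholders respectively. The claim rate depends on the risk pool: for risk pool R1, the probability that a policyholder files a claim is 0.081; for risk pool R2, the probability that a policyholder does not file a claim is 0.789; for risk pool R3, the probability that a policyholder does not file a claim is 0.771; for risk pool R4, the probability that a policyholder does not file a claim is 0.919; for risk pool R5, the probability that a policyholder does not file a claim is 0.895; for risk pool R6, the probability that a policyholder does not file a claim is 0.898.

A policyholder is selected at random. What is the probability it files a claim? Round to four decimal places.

P(C|R2) = 1 − 0.789 = 0.211.
P(C|R3) = 1 − 0.771 = 0.229.
P(C|R4) = 1 − 0.919 = 0.081.
P(C|R5) = 1 − 0.895 = 0.105.
P(C|R6) = 1 − 0.898 = 0.102.
P(C) = P(C|R1)·P(R1) + P(C|R2)·P(R2) + P(C|R3)·P(R3) + P(C|R4)·P(R4) + P(C|R5)·P(R5) + P(C|R6)·P(R6)
      = 0.081·0.32 + 0.211·0.08 + 0.229·0.09 + 0.081·0.18 + 0.105·0.19 + 0.102·0.14
      = 0.02592 + 0.01688 + 0.02061 + 0.01458 + 0.01995 + 0.01428 = 0.11222

0.1122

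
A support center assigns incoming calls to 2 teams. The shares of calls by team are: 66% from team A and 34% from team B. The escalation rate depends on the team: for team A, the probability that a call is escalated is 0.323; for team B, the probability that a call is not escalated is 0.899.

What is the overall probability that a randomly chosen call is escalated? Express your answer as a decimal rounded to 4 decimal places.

0.2475

P(E|B) = 1 − 0.899 = 0.101.
P(E) = P(E|A)·P(A) + P(E|B)·P(B)
      = 0.323·0.66 + 0.101·0.34
      = 0.21318 + 0.03434 = 0.24752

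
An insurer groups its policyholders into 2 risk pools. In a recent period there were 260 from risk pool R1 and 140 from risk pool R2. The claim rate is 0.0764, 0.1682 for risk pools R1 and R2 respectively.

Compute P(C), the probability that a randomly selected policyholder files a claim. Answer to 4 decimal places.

P(C) ≈ 0.1085

Total: 260 + 140 = 400.
P(R1) = 260/400 = 0.65. P(R2) = 140/400 = 0.35.
P(C) = P(C|R1)·P(R1) + P(C|R2)·P(R2)
      = 0.0764·0.65 + 0.1682·0.35
      = 0.04966 + 0.05887 = 0.10853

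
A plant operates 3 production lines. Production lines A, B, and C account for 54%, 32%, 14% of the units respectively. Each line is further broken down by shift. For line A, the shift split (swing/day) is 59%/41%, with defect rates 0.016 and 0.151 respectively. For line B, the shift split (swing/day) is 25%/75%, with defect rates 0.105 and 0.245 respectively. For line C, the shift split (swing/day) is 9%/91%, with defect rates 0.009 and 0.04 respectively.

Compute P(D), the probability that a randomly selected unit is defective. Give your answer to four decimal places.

P(D|A) = 0.59·0.016 + 0.41·0.151 = 0.00944 + 0.06191 = 0.07135
P(D|B) = 0.25·0.105 + 0.75·0.245 = 0.02625 + 0.18375 = 0.21
P(D|C) = 0.09·0.009 + 0.91·0.04 = 0.00081 + 0.0364 = 0.03721
By total probability over the outer partition,
P(D) = 0.54·0.07135 + 0.32·0.21 + 0.14·0.03721
      = 0.038529 + 0.0672 + 0.0052094 = 0.1109384

P(D) ≈ 0.1109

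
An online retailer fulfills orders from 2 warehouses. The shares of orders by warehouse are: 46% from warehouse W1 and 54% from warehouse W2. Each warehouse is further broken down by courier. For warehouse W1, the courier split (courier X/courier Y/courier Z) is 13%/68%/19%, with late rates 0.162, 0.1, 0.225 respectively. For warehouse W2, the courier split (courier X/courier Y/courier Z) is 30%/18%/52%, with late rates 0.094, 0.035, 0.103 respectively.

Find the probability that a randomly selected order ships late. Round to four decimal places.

0.1082

P(L|W1) = 0.13·0.162 + 0.68·0.1 + 0.19·0.225 = 0.02106 + 0.068 + 0.04275 = 0.13181
P(L|W2) = 0.3·0.094 + 0.18·0.035 + 0.52·0.103 = 0.0282 + 0.0063 + 0.05356 = 0.08806
By total probability over the outer partition,
P(L) = 0.46·0.13181 + 0.54·0.08806
      = 0.0606326 + 0.0475524 = 0.108185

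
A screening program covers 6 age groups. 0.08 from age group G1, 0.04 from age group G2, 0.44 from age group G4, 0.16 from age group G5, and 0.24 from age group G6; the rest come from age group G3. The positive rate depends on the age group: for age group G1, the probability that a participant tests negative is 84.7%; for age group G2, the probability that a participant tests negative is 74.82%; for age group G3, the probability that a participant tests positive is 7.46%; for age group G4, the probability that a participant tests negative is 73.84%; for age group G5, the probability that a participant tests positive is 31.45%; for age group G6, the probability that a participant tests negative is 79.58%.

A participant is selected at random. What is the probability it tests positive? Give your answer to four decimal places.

0.2397

P(G3) = 1 − (0.08 + 0.04 + 0.44 + 0.16 + 0.24) = 0.04.
P(T|G1) = 1 − 0.847 = 0.153.
P(T|G2) = 1 − 0.7482 = 0.2518.
P(T|G4) = 1 − 0.7384 = 0.2616.
P(T|G6) = 1 − 0.7958 = 0.2042.
Using total probability over the partition,
P(T) = P(T|G1)·P(G1) + P(T|G2)·P(G2) + P(T|G3)·P(G3) + P(T|G4)·P(G4) + P(T|G5)·P(G5) + P(T|G6)·P(G6)
      = 0.153·0.08 + 0.2518·0.04 + 0.0746·0.04 + 0.2616·0.44 + 0.3145·0.16 + 0.2042·0.24
      = 0.01224 + 0.010072 + 0.002984 + 0.115104 + 0.05032 + 0.049008 = 0.239728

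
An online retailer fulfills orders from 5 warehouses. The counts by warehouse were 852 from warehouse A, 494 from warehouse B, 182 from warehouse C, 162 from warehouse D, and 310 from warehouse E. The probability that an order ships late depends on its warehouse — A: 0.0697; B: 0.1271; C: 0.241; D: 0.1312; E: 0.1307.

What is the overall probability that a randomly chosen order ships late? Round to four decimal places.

P(L) ≈ 0.1139

Total: 852 + 494 + 182 + 162 + 310 = 2000.
P(A) = 852/2000 = 0.426. P(B) = 494/2000 = 0.247. P(C) = 182/2000 = 0.091. P(D) = 162/2000 = 0.081. P(E) = 310/2000 = 0.155.
Summing over the partition,
P(L) = P(L|A)·P(A) + P(L|B)·P(B) + P(L|C)·P(C) + P(L|D)·P(D) + P(L|E)·P(E)
      = 0.0697·0.426 + 0.1271·0.247 + 0.241·0.091 + 0.1312·0.081 + 0.1307·0.155
      = 0.0296922 + 0.0313937 + 0.021931 + 0.0106272 + 0.0202585 = 0.1139026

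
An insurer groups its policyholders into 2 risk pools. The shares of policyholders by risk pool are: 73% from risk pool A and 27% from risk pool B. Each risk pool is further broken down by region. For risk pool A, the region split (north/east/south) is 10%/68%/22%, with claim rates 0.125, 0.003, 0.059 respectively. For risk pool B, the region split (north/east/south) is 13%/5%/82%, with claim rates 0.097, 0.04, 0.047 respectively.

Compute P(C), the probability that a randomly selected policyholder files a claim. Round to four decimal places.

P(C) ≈ 0.0344

P(C|A) = 0.1·0.125 + 0.68·0.003 + 0.22·0.059 = 0.0125 + 0.00204 + 0.01298 = 0.02752
P(C|B) = 0.13·0.097 + 0.05·0.04 + 0.82·0.047 = 0.01261 + 0.002 + 0.03854 = 0.05315
By total probability over the outer partition,
P(C) = 0.73·0.02752 + 0.27·0.05315
      = 0.0200896 + 0.0143505 = 0.0344401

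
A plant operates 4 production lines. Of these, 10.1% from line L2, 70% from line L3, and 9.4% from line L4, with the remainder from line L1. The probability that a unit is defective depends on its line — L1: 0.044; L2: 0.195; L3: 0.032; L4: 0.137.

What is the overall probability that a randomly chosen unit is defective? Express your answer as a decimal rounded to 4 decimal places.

P(D) ≈ 0.0596

P(L1) = 1 − (0.101 + 0.7 + 0.094) = 0.105.
Using total probability over the partition,
P(D) = P(D|L1)·P(L1) + P(D|L2)·P(L2) + P(D|L3)·P(L3) + P(D|L4)·P(L4)
      = 0.044·0.105 + 0.195·0.101 + 0.032·0.7 + 0.137·0.094
      = 0.00462 + 0.019695 + 0.0224 + 0.012878 = 0.059593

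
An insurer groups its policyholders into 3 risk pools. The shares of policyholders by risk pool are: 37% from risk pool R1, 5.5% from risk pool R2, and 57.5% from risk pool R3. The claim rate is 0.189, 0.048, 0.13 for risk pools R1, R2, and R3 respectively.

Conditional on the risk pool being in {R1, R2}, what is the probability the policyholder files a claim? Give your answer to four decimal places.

Let S = {R1, R2}.
P(S) = 0.37 + 0.055 = 0.425.
P(C ∩ S) = 0.189·0.37 + 0.048·0.055 = 0.06993 + 0.00264 = 0.07257.
P(C | S) = 0.07257 / 0.425 = 0.170753…

0.1708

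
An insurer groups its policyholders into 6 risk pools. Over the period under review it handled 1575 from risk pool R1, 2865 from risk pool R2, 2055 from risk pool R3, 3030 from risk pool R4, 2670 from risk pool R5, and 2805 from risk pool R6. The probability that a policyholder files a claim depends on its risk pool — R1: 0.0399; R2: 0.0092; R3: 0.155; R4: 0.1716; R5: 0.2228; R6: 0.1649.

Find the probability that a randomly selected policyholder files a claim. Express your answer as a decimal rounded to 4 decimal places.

Total: 1575 + 2865 + 2055 + 3030 + 2670 + 2805 = 15000.
P(R1) = 1575/15000 = 0.105. P(R2) = 2865/15000 = 0.191. P(R3) = 2055/15000 = 0.137. P(R4) = 3030/15000 = 0.202. P(R5) = 2670/15000 = 0.178. P(R6) = 2805/15000 = 0.187.
Summing over the partition,
P(C) = P(C|R1)·P(R1) + P(C|R2)·P(R2) + P(C|R3)·P(R3) + P(C|R4)·P(R4) + P(C|R5)·P(R5) + P(C|R6)·P(R6)
      = 0.0399·0.105 + 0.0092·0.191 + 0.155·0.137 + 0.1716·0.202 + 0.2228·0.178 + 0.1649·0.187
      = 0.0041895 + 0.0017572 + 0.021235 + 0.0346632 + 0.0396584 + 0.0308363 = 0.1323396

0.1323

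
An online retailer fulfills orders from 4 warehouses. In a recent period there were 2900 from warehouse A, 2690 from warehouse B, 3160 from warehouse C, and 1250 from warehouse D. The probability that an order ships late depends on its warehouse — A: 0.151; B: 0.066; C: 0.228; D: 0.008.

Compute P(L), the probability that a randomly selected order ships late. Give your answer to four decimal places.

Total: 2900 + 2690 + 3160 + 1250 = 10000.
P(A) = 2900/10000 = 0.29. P(B) = 2690/10000 = 0.269. P(C) = 3160/10000 = 0.316. P(D) = 1250/10000 = 0.125.
Using total probability over the partition,
P(L) = P(L|A)·P(A) + P(L|B)·P(B) + P(L|C)·P(C) + P(L|D)·P(D)
      = 0.151·0.29 + 0.066·0.269 + 0.228·0.316 + 0.008·0.125
      = 0.04379 + 0.017754 + 0.072048 + 0.001 = 0.134592

P(L) ≈ 0.1346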